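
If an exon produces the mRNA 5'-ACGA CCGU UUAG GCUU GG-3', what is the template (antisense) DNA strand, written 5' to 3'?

5'-CCAAGCCTAAACGGTCGT-3'

Replace U with T to get the coding DNA strand: ACGACCGTTTAGGCTTGG. The template strand is its reverse complement (complement TGCTGGCAAATCCGAACC, then reverse).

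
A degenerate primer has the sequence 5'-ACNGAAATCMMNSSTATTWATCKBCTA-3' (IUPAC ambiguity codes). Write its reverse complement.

5'-TAGVMGATWAATASSNKKGATTTCNGT-3'

Standard pairs A↔T, G↔C; ambiguity codes pair M↔K, W↔W, S↔S, B↔V, N↔N. Complement (TGNCTTTAGKKNSSATAAWTAGMVGAT), then reverse for 5'→3'.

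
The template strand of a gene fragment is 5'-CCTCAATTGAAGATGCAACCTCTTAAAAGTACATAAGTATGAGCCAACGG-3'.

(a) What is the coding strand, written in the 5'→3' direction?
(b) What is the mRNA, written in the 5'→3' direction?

(a) 5'-CCGTTGGCTCATACTTATGTACTTTTAAGAGGTTGCATCTTCAATTGAGG-3'
(b) 5′-CCGUUGGCUCAUACUUAUGUACUUUUAAGAGGUUGCAUCUUCAAUUGAGG-3′

(a) The coding strand is the reverse complement of the template: complement GGAGTTAACTTCTACGTTGGAGAATTTTCATGTATTCATACTCGGTTGCC, then reverse.
(b) mRNA has the coding-strand sequence with T→U.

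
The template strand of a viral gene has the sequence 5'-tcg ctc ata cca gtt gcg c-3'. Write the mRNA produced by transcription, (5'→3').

5'-GCGCAACUGGUAUGAGCGA-3'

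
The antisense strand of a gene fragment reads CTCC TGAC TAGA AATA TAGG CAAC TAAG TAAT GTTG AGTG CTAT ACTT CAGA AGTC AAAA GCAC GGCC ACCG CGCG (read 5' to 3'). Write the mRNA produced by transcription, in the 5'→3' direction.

The mRNA has the sequence of the coding strand (reverse complement of the template) with T→U. Reverse complement of CTCCTGACTAGAAATATAGGCAACTAAGTAATGTTGAGTGCTATACTTCAGAAGTCAAAAGCACGGCCACCGCGCG is CGCGCGGTGGCCGTGCTTTTGACTTCTGAAGTATAGCACTCAACATTACTTAGTTGCCTATATTTCTAGTCAGGAG; then T→U.

5'-CGCGCGGUGGCCGUGCUUUUGACUUCUGAAGUAUAGCACUCAACAUUACUUAGUUGCCUAUAUUUCUAGUCAGGAG-3'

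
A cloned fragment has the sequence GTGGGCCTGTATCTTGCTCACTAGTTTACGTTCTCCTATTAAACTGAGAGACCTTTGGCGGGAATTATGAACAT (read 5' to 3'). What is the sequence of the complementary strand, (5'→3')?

5'-ATGTTCATAATTCCCGCCAAAGGTCTCTCAGTTTAATAGGAGAACGTAAACTAGTGAGCAAGATACAGGCCCAC-3'

The complement of GTGGGCCTGTATCTTGCTCACTAGTTTACGTTCTCCTATTAAACTGAGAGACCTTTGGCGGGAATTATGAACAT is CACCCGGACATAGAACGAGTGATCAAATGCAAGAGGATAATTTGACTCTCTGGAAACCGCCCTTAATACTTGTA (A↔T, G↔C). DNA strands are antiparallel, so the complementary strand runs 3'→5'; reversing gives the 5'→3' form.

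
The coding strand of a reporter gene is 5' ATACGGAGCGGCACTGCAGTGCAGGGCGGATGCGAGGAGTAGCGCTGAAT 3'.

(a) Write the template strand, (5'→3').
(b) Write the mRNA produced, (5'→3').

(a) The template strand is the reverse complement of the coding strand: complement TATGCCTCGCCGTGACGTCACGTCCCGCCTACGCTCCTCATCGCGACTTA, then reverse.
(b) mRNA matches the coding strand with T→U.

(a) 5'-ATTCAGCGCTACTCCTCGCATCCGCCCTGCACTGCAGTGCCGCTCCGTAT-3'
(b) 5'-AUACGGAGCGGCACUGCAGUGCAGGGCGGAUGCGAGGAGUAGCGCUGAAU-3'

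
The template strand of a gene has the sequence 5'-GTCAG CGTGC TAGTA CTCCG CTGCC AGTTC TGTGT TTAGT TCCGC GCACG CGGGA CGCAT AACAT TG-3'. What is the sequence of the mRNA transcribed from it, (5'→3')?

5'-CAAUGUUAUGCGUCCCGCGUGCGCGGAACUAAACACAGAACUGGCAGCGGAGUACUAGCACGCUGAC-3'

The mRNA has the sequence of the coding strand (reverse complement of the template) with T→U. Reverse complement of GTCAGCGTGCTAGTACTCCGCTGCCAGTTCTGTGTTTAGTTCCGCGCACGCGGGACGCATAACATTG is CAATGTTATGCGTCCCGCGTGCGCGGAACTAAACACAGAACTGGCAGCGGAGTACTAGCACGCTGAC; then T→U.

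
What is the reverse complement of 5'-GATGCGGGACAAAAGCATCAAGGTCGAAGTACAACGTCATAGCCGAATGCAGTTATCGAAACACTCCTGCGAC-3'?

5'-GTCGCAGGAGTGTTTCGATAACTGCATTCGGCTATGACGTTGTACTTCGACCTTGATGCTTTTGTCCCGCATC-3'

Reading the sequence 3'→5' and pairing each base (A↔T, G↔C) gives the reverse complement directly.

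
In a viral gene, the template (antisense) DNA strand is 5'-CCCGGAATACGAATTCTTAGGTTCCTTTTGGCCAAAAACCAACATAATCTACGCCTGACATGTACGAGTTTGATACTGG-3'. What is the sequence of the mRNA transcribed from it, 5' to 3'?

5'-CCAGUAUCAAACUCGUACAUGUCAGGCGUAGAUUAUGUUGGUUUUUGGCCAAAAGGAACCUAAGAAUUCGUAUUCCGGG-3'

RNA polymerase reads the template 3'→5' and synthesizes mRNA 5'→3' by base-pairing (A→U, T→A, G↔C). The complement of the template is GGGCCTTATGCTTAAGAATCCAAGGAAAACCGGTTTTTGGTTGTATTAGATGCGGACTGTACATGCTCAAACTATGACC; antiparallel, so 5'→3' the coding strand is CCAGTATCAAACTCGTACATGTCAGGCGTAGATTATGTTGGTTTTTGGCCAAAAGGAACCTAAGAATTCGTATTCCGGG. Replace T with U for the mRNA.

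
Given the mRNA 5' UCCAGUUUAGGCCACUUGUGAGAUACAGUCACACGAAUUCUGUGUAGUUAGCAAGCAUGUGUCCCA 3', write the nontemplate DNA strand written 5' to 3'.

The coding DNA strand has the same 5'→3' sequence as the mRNA with U replaced by T.

5'-TCCAGTTTAGGCCACTTGTGAGATACAGTCACACGAATTCTGTGTAGTTAGCAAGCATGTGTCCCA-3'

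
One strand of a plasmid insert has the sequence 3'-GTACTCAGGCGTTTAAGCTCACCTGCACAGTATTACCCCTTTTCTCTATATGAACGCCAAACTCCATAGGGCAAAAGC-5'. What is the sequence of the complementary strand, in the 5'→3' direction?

The strand is given 3'→5', so its complement runs 5'→3' in the same left-to-right order: pair each base A↔T, G↔C.

5'-CATGAGTCCGCAAATTCGAGTGGACGTGTCATAATGGGGAAAAGAGATATACTTGCGGTTTGAGGTATCCCGTTTTCG-3'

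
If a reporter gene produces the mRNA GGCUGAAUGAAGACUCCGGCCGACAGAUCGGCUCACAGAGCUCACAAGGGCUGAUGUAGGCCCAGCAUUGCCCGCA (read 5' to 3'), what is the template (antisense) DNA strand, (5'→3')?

Replace U with T to get the coding DNA strand: GGCTGAATGAAGACTCCGGCCGACAGATCGGCTCACAGAGCTCACAAGGGCTGATGTAGGCCCAGCATTGCCCGCA. The template strand is its reverse complement (complement CCGACTTACTTCTGAGGCCGGCTGTCTAGCCGAGTGTCTCGAGTGTTCCCGACTACATCCGGGTCGTAACGGGCGT, then reverse).

5'-TGCGGGCAATGCTGGGCCTACATCAGCCCTTGTGAGCTCTGTGAGCCGATCTGTCGGCCGGAGTCTTCATTCAGCC-3'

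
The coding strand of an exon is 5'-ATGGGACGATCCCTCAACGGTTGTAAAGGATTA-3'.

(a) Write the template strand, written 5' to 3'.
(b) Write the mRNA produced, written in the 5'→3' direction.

(a) 5'-TAATCCTTTACAACCGTTGAGGGATCGTCCCAT-3'
(b) 5′-AUGGGACGAUCCCUCAACGGUUGUAAAGGAUUA-3′

(a) The template strand is the reverse complement of the coding strand: complement TACCCTGCTAGGGAGTTGCCAACATTTCCTAAT, then reverse.
(b) mRNA matches the coding strand with T→U.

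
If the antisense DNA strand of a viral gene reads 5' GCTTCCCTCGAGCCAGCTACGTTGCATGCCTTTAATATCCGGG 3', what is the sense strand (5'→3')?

The coding strand is complementary and antiparallel to the template: take the complement (A↔T, G↔C) and reverse.

5′-CCCGGATATTAAAGGCATGCAACGTAGCTGGCTCGAGGGAAGC-3′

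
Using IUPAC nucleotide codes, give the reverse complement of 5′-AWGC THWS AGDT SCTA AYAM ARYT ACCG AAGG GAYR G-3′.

5'-CYRTCCCTTCGGTARYTKTRTTAGSAHCTSWDAGCWT-3'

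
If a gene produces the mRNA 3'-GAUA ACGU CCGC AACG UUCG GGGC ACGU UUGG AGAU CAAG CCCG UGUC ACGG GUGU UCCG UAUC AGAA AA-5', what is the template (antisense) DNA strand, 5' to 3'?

5'-CTATTGCAGGCGTTGCAAGCCCCGTGCAAACCTCTAGTTCGGGCACAGTGCCCACAAGGCATAGTCTTTT-3'

Written 5'→3' the mRNA is AAAAGACUAUGCCUUGUGGGCACUGUGCCCGAACUAGAGGUUUGCACGGGGCUUGCAACGCCUGCAAUAG, so the coding DNA strand is AAAAGACTATGCCTTGTGGGCACTGTGCCCGAACTAGAGGTTTGCACGGGGCTTGCAACGCCTGCAATAG. The template is its reverse complement.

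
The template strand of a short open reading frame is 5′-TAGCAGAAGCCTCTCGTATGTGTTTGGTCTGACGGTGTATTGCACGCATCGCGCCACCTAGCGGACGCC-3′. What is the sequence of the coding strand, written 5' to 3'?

The coding strand is complementary and antiparallel to the template: take the complement (A↔T, G↔C) and reverse.

5'-GGCGTCCGCTAGGTGGCGCGATGCGTGCAATACACCGTCAGACCAAACACATACGAGAGGCTTCTGCTA-3'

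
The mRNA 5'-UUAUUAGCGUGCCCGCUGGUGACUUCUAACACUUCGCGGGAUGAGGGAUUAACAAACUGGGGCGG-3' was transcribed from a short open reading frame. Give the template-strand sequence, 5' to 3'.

5'-CCGCCCCAGTTTGTTAATCCCTCATCCCGCGAAGTGTTAGAAGTCACCAGCGGGCACGCTAATAA-3'

Replace U with T to get the coding DNA strand: TTATTAGCGTGCCCGCTGGTGACTTCTAACACTTCGCGGGATGAGGGATTAACAAACTGGGGCGG. The template strand is its reverse complement (complement AATAATCGCACGGGCGACCACTGAAGATTGTGAAGCGCCCTACTCCCTAATTGTTTGACCCCGCC, then reverse).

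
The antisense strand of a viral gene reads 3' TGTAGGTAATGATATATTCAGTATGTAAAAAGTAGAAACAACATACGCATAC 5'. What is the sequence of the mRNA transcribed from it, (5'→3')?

5'-ACAUCCAUUACUAUAUAAGUCAUACAUUUUUCAUCUUUGUUGUAUGCGUAUG-3'

Reading the template 3'→5' as shown, RNA polymerase pairs each base (A→U, T→A, G↔C) to build mRNA 5'→3' directly.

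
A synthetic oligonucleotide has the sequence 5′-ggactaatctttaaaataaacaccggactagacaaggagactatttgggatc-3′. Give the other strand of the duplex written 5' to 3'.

The complement of GGACTAATCTTTAAAATAAACACCGGACTAGACAAGGAGACTATTTGGGATC is CCTGATTAGAAATTTTATTTGTGGCCTGATCTGTTCCTCTGATAAACCCTAG (A↔T, G↔C). DNA strands are antiparallel, so the complementary strand runs 3'→5'; reversing gives the 5'→3' form.

5'-GATCCCAAATAGTCTCCTTGTCTAGTCCGGTGTTTATTTTAAAGATTAGTCC-3'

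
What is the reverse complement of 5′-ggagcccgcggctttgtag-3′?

5′-CTACAAAGCCGCGGGCTCC-3′

Complement each base (A↔T, G↔C): CCTCGGGCGCCGAAACATC. Then reverse.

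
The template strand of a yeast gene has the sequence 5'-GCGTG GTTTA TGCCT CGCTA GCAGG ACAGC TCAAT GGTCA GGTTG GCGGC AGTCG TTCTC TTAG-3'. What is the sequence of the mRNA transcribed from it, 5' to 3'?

The mRNA has the sequence of the coding strand (reverse complement of the template) with T→U. Reverse complement of GCGTGGTTTATGCCTCGCTAGCAGGACAGCTCAATGGTCAGGTTGGCGGCAGTCGTTCTCTTAG is CTAAGAGAACGACTGCCGCCAACCTGACCATTGAGCTGTCCTGCTAGCGAGGCATAAACCACGC; then T→U.

5′-CUAAGAGAACGACUGCCGCCAACCUGACCAUUGAGCUGUCCUGCUAGCGAGGCAUAAACCACGC-3′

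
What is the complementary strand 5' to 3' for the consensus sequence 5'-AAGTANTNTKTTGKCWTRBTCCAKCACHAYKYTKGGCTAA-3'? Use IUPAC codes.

5'-TTAGCCMARMRTDGTGMTGGAVYAWGMCAAMANANTACTT-3'

Standard pairs A↔T, G↔C; ambiguity codes pair R↔Y, K↔M, W↔W, B↔V, H↔D, N↔N. Complement (TTCATNANAMAACMGWAYVAGGTMGTGDTRMRAMCCGATT), then reverse for 5'→3'.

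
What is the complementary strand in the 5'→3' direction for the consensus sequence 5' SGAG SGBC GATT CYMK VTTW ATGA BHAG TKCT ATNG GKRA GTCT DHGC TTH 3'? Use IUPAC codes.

Standard pairs A↔T, G↔C; ambiguity codes pair R↔Y, M↔K, W↔W, S↔S, B↔V, D↔H, N↔N. Complement (SCTCSCVGCTAAGRKMBAAWTACTVDTCAMGATANCCMYTCAGAHDCGAAD), then reverse for 5'→3'.

5'-DAAGCDHAGACTYMCCNATAGMACTDVTCATWAABMKRGAATCGVCSCTCS-3'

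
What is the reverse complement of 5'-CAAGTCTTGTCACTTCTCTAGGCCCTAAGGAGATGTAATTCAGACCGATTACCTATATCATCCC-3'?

5'-GGGATGATATAGGTAATCGGTCTGAATTACATCTCCTTAGGGCCTAGAGAAGTGACAAGACTTG-3'

Reading the sequence 3'→5' and pairing each base (A↔T, G↔C) gives the reverse complement directly.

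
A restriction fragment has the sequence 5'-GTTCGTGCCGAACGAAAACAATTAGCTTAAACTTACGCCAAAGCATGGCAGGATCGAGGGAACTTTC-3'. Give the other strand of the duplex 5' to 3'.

5'-GAAAGTTCCCTCGATCCTGCCATGCTTTGGCGTAAGTTTAAGCTAATTGTTTTCGTTCGGCACGAAC-3'

The complement of GTTCGTGCCGAACGAAAACAATTAGCTTAAACTTACGCCAAAGCATGGCAGGATCGAGGGAACTTTC is CAAGCACGGCTTGCTTTTGTTAATCGAATTTGAATGCGGTTTCGTACCGTCCTAGCTCCCTTGAAAG (A↔T, G↔C). DNA strands are antiparallel, so the complementary strand runs 3'→5'; reversing gives the 5'→3' form.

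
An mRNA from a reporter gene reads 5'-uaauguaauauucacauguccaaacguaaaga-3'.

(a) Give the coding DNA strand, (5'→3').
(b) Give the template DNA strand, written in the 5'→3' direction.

(a) 5'-TAATGTAATATTCACATGTCCAAACGTAAAGA-3'
(b) 5'-TCTTTACGTTTGGACATGTGAATATTACATTA-3'

(a) The coding strand matches the mRNA with U→T.
(b) The template strand is the reverse complement of the coding strand.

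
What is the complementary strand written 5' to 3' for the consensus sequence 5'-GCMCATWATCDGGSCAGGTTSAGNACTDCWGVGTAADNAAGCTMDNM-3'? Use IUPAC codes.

5'-KNHKAGCTTNHTTACBCWGHAGTNCTSAACCTGSCCHGATWATGKGC-3'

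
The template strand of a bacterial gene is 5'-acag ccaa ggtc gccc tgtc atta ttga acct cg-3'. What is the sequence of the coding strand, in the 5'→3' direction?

The coding strand is complementary and antiparallel to the template: take the complement (A↔T, G↔C) and reverse.

5'-CGAGGTTCAATAATGACAGGGCGACCTTGGCTGT-3'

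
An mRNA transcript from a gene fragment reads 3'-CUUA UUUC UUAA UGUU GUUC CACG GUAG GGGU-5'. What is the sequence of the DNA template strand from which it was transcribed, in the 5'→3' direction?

5'-GAATAAAGAATTACAACAAGGTGCCATCCCCA-3'

Written 5'→3' the mRNA is UGGGGAUGGCACCUUGUUGUAAUUCUUUAUUC, so the coding DNA strand is TGGGGATGGCACCTTGTTGTAATTCTTTATTC. The template is its reverse complement.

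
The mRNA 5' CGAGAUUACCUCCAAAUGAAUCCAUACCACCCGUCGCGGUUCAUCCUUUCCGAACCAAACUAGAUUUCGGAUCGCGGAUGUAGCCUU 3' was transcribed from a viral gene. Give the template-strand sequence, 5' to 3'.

Replace U with T to get the coding DNA strand: CGAGATTACCTCCAAATGAATCCATACCACCCGTCGCGGTTCATCCTTTCCGAACCAAACTAGATTTCGGATCGCGGATGTAGCCTT. The template strand is its reverse complement (complement GCTCTAATGGAGGTTTACTTAGGTATGGTGGGCAGCGCCAAGTAGGAAAGGCTTGGTTTGATCTAAAGCCTAGCGCCTACATCGGAA, then reverse).

5'-AAGGCTACATCCGCGATCCGAAATCTAGTTTGGTTCGGAAAGGATGAACCGCGACGGGTGGTATGGATTCATTTGGAGGTAATCTCG-3'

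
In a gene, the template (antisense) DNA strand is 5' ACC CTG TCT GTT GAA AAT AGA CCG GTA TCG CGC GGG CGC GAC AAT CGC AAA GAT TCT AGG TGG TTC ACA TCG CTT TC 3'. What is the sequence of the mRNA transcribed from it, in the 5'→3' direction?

RNA polymerase reads the template 3'→5' and synthesizes mRNA 5'→3' by base-pairing (A→U, T→A, G↔C). The complement of the template is TGGGACAGACAACTTTTATCTGGCCATAGCGCGCCCGCGCTGTTAGCGTTTCTAAGATCCACCAAGTGTAGCGAAAG; antiparallel, so 5'→3' the coding strand is GAAAGCGATGTGAACCACCTAGAATCTTTGCGATTGTCGCGCCCGCGCGATACCGGTCTATTTTCAACAGACAGGGT. Replace T with U for the mRNA.

5′-GAAAGCGAUGUGAACCACCUAGAAUCUUUGCGAUUGUCGCGCCCGCGCGAUACCGGUCUAUUUUCAACAGACAGGGU-3′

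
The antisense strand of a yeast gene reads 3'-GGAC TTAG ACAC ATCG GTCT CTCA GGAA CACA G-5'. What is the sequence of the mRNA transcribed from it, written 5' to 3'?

5'-CCUGAAUCUGUGUAGCCAGAGAGUCCUUGUGUC-3'

Reading the template 3'→5' as shown, RNA polymerase pairs each base (A→U, T→A, G↔C) to build mRNA 5'→3' directly.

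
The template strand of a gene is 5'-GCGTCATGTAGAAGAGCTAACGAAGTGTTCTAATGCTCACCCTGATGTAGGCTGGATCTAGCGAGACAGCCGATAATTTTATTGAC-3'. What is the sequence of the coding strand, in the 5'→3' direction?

5'-GTCAATAAAATTATCGGCTGTCTCGCTAGATCCAGCCTACATCAGGGTGAGCATTAGAACACTTCGTTAGCTCTTCTACATGACGC-3'

The coding strand is complementary and antiparallel to the template: take the complement (A↔T, G↔C) and reverse.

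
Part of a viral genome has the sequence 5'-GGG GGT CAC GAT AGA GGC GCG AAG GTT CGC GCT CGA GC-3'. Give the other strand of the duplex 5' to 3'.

Pairing A↔T and G↔C gives CCCCCAGTGCTATCTCCGCGCTTCCAAGCGCGAGCTCG, running 3'→5'. Reverse for the 5'→3' convention.

5'-GCTCGAGCGCGAACCTTCGCGCCTCTATCGTGACCCCC-3'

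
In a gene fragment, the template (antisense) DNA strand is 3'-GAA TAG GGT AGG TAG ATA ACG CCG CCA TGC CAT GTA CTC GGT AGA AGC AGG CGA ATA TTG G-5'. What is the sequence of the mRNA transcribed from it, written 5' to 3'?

Reading the template 3'→5' as shown, RNA polymerase pairs each base (A→U, T→A, G↔C) to build mRNA 5'→3' directly.

5'-CUUAUCCCAUCCAUCUAUUGCGGCGGUACGGUACAUGAGCCAUCUUCGUCCGCUUAUAACC-3'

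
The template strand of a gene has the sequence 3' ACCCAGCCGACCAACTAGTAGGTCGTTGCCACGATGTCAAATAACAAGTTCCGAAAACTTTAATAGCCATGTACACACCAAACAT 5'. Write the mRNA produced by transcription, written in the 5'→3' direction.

5'-UGGGUCGGCUGGUUGAUCAUCCAGCAACGGUGCUACAGUUUAUUGUUCAAGGCUUUUGAAAUUAUCGGUACAUGUGUGGUUUGUA-3'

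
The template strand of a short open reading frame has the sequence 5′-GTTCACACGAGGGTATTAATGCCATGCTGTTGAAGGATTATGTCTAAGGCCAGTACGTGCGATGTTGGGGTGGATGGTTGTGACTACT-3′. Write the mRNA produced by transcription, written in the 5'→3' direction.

5'-AGUAGUCACAACCAUCCACCCCAACAUCGCACGUACUGGCCUUAGACAUAAUCCUUCAACAGCAUGGCAUUAAUACCCUCGUGUGAAC-3'

The mRNA has the sequence of the coding strand (reverse complement of the template) with T→U. Reverse complement of GTTCACACGAGGGTATTAATGCCATGCTGTTGAAGGATTATGTCTAAGGCCAGTACGTGCGATGTTGGGGTGGATGGTTGTGACTACT is AGTAGTCACAACCATCCACCCCAACATCGCACGTACTGGCCTTAGACATAATCCTTCAACAGCATGGCATTAATACCCTCGTGTGAAC; then T→U.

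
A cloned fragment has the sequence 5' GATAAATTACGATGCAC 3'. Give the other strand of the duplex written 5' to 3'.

5'-GTGCATCGTAATTTATC-3'

The complement of GATAAATTACGATGCAC is CTATTTAATGCTACGTG (A↔T, G↔C). DNA strands are antiparallel, so the complementary strand runs 3'→5'; reversing gives the 5'→3' form.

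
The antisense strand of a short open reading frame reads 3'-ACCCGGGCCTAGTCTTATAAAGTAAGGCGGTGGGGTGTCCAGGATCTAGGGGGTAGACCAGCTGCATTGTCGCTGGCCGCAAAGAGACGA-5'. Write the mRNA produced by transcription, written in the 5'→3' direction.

Reading the template 3'→5' as shown, RNA polymerase pairs each base (A→U, T→A, G↔C) to build mRNA 5'→3' directly.

5'-UGGGCCCGGAUCAGAAUAUUUCAUUCCGCCACCCCACAGGUCCUAGAUCCCCCAUCUGGUCGACGUAACAGCGACCGGCGUUUCUCUGCU-3'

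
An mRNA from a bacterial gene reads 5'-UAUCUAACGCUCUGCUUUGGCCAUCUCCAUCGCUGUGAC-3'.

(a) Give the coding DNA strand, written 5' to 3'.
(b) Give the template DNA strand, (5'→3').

(a) 5'-TATCTAACGCTCTGCTTTGGCCATCTCCATCGCTGTGAC-3'
(b) 5'-GTCACAGCGATGGAGATGGCCAAAGCAGAGCGTTAGATA-3'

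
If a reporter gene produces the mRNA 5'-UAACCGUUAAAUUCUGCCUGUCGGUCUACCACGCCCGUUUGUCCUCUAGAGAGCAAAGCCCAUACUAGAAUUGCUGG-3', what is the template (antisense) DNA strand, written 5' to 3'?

5'-CCAGCAATTCTAGTATGGGCTTTGCTCTCTAGAGGACAAACGGGCGTGGTAGACCGACAGGCAGAATTTAACGGTTA-3'

Replace U with T to get the coding DNA strand: TAACCGTTAAATTCTGCCTGTCGGTCTACCACGCCCGTTTGTCCTCTAGAGAGCAAAGCCCATACTAGAATTGCTGG. The template strand is its reverse complement (complement ATTGGCAATTTAAGACGGACAGCCAGATGGTGCGGGCAAACAGGAGATCTCTCGTTTCGGGTATGATCTTAACGACC, then reverse).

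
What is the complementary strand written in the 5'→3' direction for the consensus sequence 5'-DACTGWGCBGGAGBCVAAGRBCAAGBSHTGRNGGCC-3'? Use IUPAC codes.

Standard pairs A↔T, G↔C; ambiguity codes pair R↔Y, W↔W, S↔S, B↔V, D↔H, N↔N. Complement (HTGACWCGVCCTCVGBTTCYVGTTCVSDACYNCCGG), then reverse for 5'→3'.

5'-GGCCNYCADSVCTTGVYCTTBGVCTCCVGCWCAGTH-3'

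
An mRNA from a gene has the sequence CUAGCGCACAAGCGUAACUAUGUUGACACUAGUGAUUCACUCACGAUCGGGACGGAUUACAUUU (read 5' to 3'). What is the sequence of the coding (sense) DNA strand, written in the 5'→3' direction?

5'-CTAGCGCACAAGCGTAACTATGTTGACACTAGTGATTCACTCACGATCGGGACGGATTACATTT-3'

The coding DNA strand has the same 5'→3' sequence as the mRNA with U replaced by T.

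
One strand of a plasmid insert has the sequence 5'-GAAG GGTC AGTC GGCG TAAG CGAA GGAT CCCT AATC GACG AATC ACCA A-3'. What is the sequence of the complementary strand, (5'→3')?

Pairing A↔T and G↔C gives CTTCCCAGTCAGCCGCATTCGCTTCCTAGGGATTAGCTGCTTAGTGGTT, running 3'→5'. Reverse for the 5'→3' convention.

5′-TTGGTGATTCGTCGATTAGGGATCCTTCGCTTACGCCGACTGACCCTTC-3′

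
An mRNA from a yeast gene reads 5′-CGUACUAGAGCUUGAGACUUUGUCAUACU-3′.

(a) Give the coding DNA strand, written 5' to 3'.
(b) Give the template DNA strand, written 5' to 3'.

(a) The coding strand matches the mRNA with U→T.
(b) The template strand is the reverse complement of the coding strand.

(a) 5'-CGTACTAGAGCTTGAGACTTTGTCATACT-3'
(b) 5'-AGTATGACAAAGTCTCAAGCTCTAGTACG-3'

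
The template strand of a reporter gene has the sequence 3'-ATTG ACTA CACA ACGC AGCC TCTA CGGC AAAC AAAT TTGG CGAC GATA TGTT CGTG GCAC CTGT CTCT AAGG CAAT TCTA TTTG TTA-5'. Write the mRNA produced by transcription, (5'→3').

Reading the template 3'→5' as shown, RNA polymerase pairs each base (A→U, T→A, G↔C) to build mRNA 5'→3' directly.

5'-UAACUGAUGUGUUGCGUCGGAGAUGCCGUUUGUUUAAACCGCUGCUAUACAAGCACCGUGGACAGAGAUUCCGUUAAGAUAAACAAU-3'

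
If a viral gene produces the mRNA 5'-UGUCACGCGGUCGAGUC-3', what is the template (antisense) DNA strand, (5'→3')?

5′-GACTCGACCGCGTGACA-3′

Replace U with T to get the coding DNA strand: TGTCACGCGGTCGAGTC. The template strand is its reverse complement (complement ACAGTGCGCCAGCTCAG, then reverse).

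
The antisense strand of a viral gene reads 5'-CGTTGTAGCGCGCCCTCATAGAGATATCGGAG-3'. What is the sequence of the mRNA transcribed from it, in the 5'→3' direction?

5′-CUCCGAUAUCUCUAUGAGGGCGCGCUACAACG-3′

The mRNA has the sequence of the coding strand (reverse complement of the template) with T→U. Reverse complement of CGTTGTAGCGCGCCCTCATAGAGATATCGGAG is CTCCGATATCTCTATGAGGGCGCGCTACAACG; then T→U.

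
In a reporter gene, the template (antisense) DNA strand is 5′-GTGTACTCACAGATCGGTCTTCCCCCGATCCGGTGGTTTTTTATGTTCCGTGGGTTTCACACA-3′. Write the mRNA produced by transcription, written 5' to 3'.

5'-UGUGUGAAACCCACGGAACAUAAAAAACCACCGGAUCGGGGGAAGACCGAUCUGUGAGUACAC-3'

RNA polymerase reads the template 3'→5' and synthesizes mRNA 5'→3' by base-pairing (A→U, T→A, G↔C). The complement of the template is CACATGAGTGTCTAGCCAGAAGGGGGCTAGGCCACCAAAAAATACAAGGCACCCAAAGTGTGT; antiparallel, so 5'→3' the coding strand is TGTGTGAAACCCACGGAACATAAAAAACCACCGGATCGGGGGAAGACCGATCTGTGAGTACAC. Replace T with U for the mRNA.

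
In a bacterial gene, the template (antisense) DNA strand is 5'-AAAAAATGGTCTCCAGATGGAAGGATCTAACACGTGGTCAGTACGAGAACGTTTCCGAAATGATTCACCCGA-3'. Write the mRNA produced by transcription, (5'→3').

5'-UCGGGUGAAUCAUUUCGGAAACGUUCUCGUACUGACCACGUGUUAGAUCCUUCCAUCUGGAGACCAUUUUUU-3'

RNA polymerase reads the template 3'→5' and synthesizes mRNA 5'→3' by base-pairing (A→U, T→A, G↔C). The complement of the template is TTTTTTACCAGAGGTCTACCTTCCTAGATTGTGCACCAGTCATGCTCTTGCAAAGGCTTTACTAAGTGGGCT; antiparallel, so 5'→3' the coding strand is TCGGGTGAATCATTTCGGAAACGTTCTCGTACTGACCACGTGTTAGATCCTTCCATCTGGAGACCATTTTTT. Replace T with U for the mRNA.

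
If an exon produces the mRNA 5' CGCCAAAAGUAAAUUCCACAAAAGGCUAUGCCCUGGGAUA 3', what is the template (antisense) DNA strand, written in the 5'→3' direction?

5'-TATCCCAGGGCATAGCCTTTTGTGGAATTTACTTTTGGCG-3'

Replace U with T to get the coding DNA strand: CGCCAAAAGTAAATTCCACAAAAGGCTATGCCCTGGGATA. The template strand is its reverse complement (complement GCGGTTTTCATTTAAGGTGTTTTCCGATACGGGACCCTAT, then reverse).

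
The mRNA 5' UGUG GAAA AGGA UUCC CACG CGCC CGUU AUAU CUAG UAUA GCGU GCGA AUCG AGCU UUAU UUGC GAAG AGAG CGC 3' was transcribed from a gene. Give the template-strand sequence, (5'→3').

5'-GCGCTCTCTTCGCAAATAAAGCTCGATTCGCACGCTATACTAGATATAACGGGCGCGTGGGAATCCTTTTCCACA-3'

Replace U with T to get the coding DNA strand: TGTGGAAAAGGATTCCCACGCGCCCGTTATATCTAGTATAGCGTGCGAATCGAGCTTTATTTGCGAAGAGAGCGC. The template strand is its reverse complement (complement ACACCTTTTCCTAAGGGTGCGCGGGCAATATAGATCATATCGCACGCTTAGCTCGAAATAAACGCTTCTCTCGCG, then reverse).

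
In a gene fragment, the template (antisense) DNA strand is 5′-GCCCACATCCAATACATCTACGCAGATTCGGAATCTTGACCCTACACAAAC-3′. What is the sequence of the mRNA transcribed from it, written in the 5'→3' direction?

RNA polymerase reads the template 3'→5' and synthesizes mRNA 5'→3' by base-pairing (A→U, T→A, G↔C). The complement of the template is CGGGTGTAGGTTATGTAGATGCGTCTAAGCCTTAGAACTGGGATGTGTTTG; antiparallel, so 5'→3' the coding strand is GTTTGTGTAGGGTCAAGATTCCGAATCTGCGTAGATGTATTGGATGTGGGC. Replace T with U for the mRNA.

5'-GUUUGUGUAGGGUCAAGAUUCCGAAUCUGCGUAGAUGUAUUGGAUGUGGGC-3'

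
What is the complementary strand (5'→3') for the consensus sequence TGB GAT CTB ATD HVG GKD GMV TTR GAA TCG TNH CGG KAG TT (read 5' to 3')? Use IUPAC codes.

5'-AACTMCCGDNACGATTCYAABKCHMCCBDHATVAGATCVCA-3'

Standard pairs A↔T, G↔C; ambiguity codes pair R↔Y, M↔K, B↔V, D↔H, N↔N. Complement (ACVCTAGAVTAHDBCCMHCKBAAYCTTAGCANDGCCMTCAA), then reverse for 5'→3'.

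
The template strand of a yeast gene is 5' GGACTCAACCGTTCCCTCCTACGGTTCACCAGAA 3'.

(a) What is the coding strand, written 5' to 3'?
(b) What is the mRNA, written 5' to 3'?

(a) 5'-TTCTGGTGAACCGTAGGAGGGAACGGTTGAGTCC-3'
(b) 5'-UUCUGGUGAACCGUAGGAGGGAACGGUUGAGUCC-3'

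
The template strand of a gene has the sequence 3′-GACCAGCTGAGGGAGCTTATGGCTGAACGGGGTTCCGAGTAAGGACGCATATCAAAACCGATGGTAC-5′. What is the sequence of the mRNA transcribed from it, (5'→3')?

Reading the template 3'→5' as shown, RNA polymerase pairs each base (A→U, T→A, G↔C) to build mRNA 5'→3' directly.

5'-CUGGUCGACUCCCUCGAAUACCGACUUGCCCCAAGGCUCAUUCCUGCGUAUAGUUUUGGCUACCAUG-3'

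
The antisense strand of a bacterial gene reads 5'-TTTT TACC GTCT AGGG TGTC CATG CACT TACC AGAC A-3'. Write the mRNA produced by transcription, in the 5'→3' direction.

5′-UGUCUGGUAAGUGCAUGGACACCCUAGACGGUAAAAA-3′

The mRNA has the sequence of the coding strand (reverse complement of the template) with T→U. Reverse complement of TTTTTACCGTCTAGGGTGTCCATGCACTTACCAGACA is TGTCTGGTAAGTGCATGGACACCCTAGACGGTAAAAA; then T→U.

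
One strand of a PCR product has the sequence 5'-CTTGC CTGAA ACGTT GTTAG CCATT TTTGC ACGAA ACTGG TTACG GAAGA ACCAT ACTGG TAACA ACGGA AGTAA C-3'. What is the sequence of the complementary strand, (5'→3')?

Pairing A↔T and G↔C gives GAACGGACTTTGCAACAATCGGTAAAAACGTGCTTTGACCAATGCCTTCTTGGTATGACCATTGTTGCCTTCATTG, running 3'→5'. Reverse for the 5'→3' convention.

5'-GTTACTTCCGTTGTTACCAGTATGGTTCTTCCGTAACCAGTTTCGTGCAAAAATGGCTAACAACGTTTCAGGCAAG-3'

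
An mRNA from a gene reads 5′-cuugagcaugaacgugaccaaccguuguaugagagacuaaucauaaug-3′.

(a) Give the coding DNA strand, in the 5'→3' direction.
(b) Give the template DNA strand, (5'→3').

(a) The coding strand matches the mRNA with U→T.
(b) The template strand is the reverse complement of the coding strand.

(a) 5′-CTTGAGCATGAACGTGACCAACCGTTGTATGAGAGACTAATCATAATG-3′
(b) 5'-CATTATGATTAGTCTCTCATACAACGGTTGGTCACGTTCATGCTCAAG-3'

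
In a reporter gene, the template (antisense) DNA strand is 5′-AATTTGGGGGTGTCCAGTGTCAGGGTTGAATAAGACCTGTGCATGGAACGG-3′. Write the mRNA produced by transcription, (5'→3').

5'-CCGUUCCAUGCACAGGUCUUAUUCAACCCUGACACUGGACACCCCCAAAUU-3'

RNA polymerase reads the template 3'→5' and synthesizes mRNA 5'→3' by base-pairing (A→U, T→A, G↔C). The complement of the template is TTAAACCCCCACAGGTCACAGTCCCAACTTATTCTGGACACGTACCTTGCC; antiparallel, so 5'→3' the coding strand is CCGTTCCATGCACAGGTCTTATTCAACCCTGACACTGGACACCCCCAAATT. Replace T with U for the mRNA.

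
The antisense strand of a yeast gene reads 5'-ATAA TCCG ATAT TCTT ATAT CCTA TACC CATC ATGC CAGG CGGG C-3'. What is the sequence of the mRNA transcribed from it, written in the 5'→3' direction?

The mRNA has the sequence of the coding strand (reverse complement of the template) with T→U. Reverse complement of ATAATCCGATATTCTTATATCCTATACCCATCATGCCAGGCGGGC is GCCCGCCTGGCATGATGGGTATAGGATATAAGAATATCGGATTAT; then T→U.

5'-GCCCGCCUGGCAUGAUGGGUAUAGGAUAUAAGAAUAUCGGAUUAU-3'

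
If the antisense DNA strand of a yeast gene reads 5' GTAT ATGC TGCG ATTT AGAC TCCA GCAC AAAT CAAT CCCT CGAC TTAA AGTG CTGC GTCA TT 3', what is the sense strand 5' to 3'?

The coding strand is complementary and antiparallel to the template: take the complement (A↔T, G↔C) and reverse.

5'-AATGACGCAGCACTTTAAGTCGAGGGATTGATTTGTGCTGGAGTCTAAATCGCAGCATATAC-3'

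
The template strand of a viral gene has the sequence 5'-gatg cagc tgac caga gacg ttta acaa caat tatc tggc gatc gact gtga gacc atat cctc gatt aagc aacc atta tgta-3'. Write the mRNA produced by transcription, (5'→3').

RNA polymerase reads the template 3'→5' and synthesizes mRNA 5'→3' by base-pairing (A→U, T→A, G↔C). The complement of the template is CTACGTCGACTGGTCTCTGCAAATTGTTGTTAATAGACCGCTAGCTGACACTCTGGTATAGGAGCTAATTCGTTGGTAATACAT; antiparallel, so 5'→3' the coding strand is TACATAATGGTTGCTTAATCGAGGATATGGTCTCACAGTCGATCGCCAGATAATTGTTGTTAAACGTCTCTGGTCAGCTGCATC. Replace T with U for the mRNA.

5'-UACAUAAUGGUUGCUUAAUCGAGGAUAUGGUCUCACAGUCGAUCGCCAGAUAAUUGUUGUUAAACGUCUCUGGUCAGCUGCAUC-3'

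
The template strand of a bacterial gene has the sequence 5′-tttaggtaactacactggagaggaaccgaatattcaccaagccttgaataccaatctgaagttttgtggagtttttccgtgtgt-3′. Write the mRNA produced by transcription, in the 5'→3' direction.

RNA polymerase reads the template 3'→5' and synthesizes mRNA 5'→3' by base-pairing (A→U, T→A, G↔C). The complement of the template is AAATCCATTGATGTGACCTCTCCTTGGCTTATAAGTGGTTCGGAACTTATGGTTAGACTTCAAAACACCTCAAAAAGGCACACA; antiparallel, so 5'→3' the coding strand is ACACACGGAAAAACTCCACAAAACTTCAGATTGGTATTCAAGGCTTGGTGAATATTCGGTTCCTCTCCAGTGTAGTTACCTAAA. Replace T with U for the mRNA.

5'-ACACACGGAAAAACUCCACAAAACUUCAGAUUGGUAUUCAAGGCUUGGUGAAUAUUCGGUUCCUCUCCAGUGUAGUUACCUAAA-3'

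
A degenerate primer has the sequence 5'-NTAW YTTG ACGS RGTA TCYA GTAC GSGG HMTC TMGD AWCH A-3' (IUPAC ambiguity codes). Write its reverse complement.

Standard pairs A↔T, G↔C; ambiguity codes pair R↔Y, M↔K, W↔W, S↔S, D↔H, N↔N. Complement (NATWRAACTGCSYCATAGRTCATGCSCCDKAGAKCHTWGDT), then reverse for 5'→3'.

5'-TDGWTHCKAGAKDCCSCGTACTRGATACYSCGTCAARWTAN-3'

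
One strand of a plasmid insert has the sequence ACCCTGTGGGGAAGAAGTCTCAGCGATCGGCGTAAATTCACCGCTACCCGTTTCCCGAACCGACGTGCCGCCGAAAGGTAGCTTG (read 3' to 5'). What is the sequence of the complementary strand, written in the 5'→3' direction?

5'-TGGGACACCCCTTCTTCAGAGTCGCTAGCCGCATTTAAGTGGCGATGGGCAAAGGGCTTGGCTGCACGGCGGCTTTCCATCGAAC-3'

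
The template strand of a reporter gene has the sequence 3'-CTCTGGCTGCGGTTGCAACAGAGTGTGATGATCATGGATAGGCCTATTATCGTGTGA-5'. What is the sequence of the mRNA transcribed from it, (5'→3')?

5'-GAGACCGACGCCAACGUUGUCUCACACUACUAGUACCUAUCCGGAUAAUAGCACACU-3'

Reading the template 3'→5' as shown, RNA polymerase pairs each base (A→U, T→A, G↔C) to build mRNA 5'→3' directly.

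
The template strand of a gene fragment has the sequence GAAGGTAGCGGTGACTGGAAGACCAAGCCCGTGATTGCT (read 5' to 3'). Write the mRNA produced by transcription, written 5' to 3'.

5'-AGCAAUCACGGGCUUGGUCUUCCAGUCACCGCUACCUUC-3'

RNA polymerase reads the template 3'→5' and synthesizes mRNA 5'→3' by base-pairing (A→U, T→A, G↔C). The complement of the template is CTTCCATCGCCACTGACCTTCTGGTTCGGGCACTAACGA; antiparallel, so 5'→3' the coding strand is AGCAATCACGGGCTTGGTCTTCCAGTCACCGCTACCTTC. Replace T with U for the mRNA.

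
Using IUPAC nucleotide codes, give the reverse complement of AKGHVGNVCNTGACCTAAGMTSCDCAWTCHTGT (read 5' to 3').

Standard pairs A↔T, G↔C; ambiguity codes pair M↔K, W↔W, S↔S, D↔H, V↔B, N↔N. Complement (TMCDBCNBGNACTGGATTCKASGHGTWAGDACA), then reverse for 5'→3'.

5′-ACADGAWTGHGSAKCTTAGGTCANGBNCBDCMT-3′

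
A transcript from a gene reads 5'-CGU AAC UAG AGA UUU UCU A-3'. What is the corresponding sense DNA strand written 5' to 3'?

The coding DNA strand has the same 5'→3' sequence as the mRNA with U replaced by T.

5'-CGTAACTAGAGATTTTCTA-3'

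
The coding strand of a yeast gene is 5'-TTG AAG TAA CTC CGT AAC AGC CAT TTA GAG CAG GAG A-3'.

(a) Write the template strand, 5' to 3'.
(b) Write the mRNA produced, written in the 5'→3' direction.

(a) 5'-TCTCCTGCTCTAAATGGCTGTTACGGAGTTACTTCAA-3'
(b) 5′-UUGAAGUAACUCCGUAACAGCCAUUUAGAGCAGGAGA-3′

(a) The template strand is the reverse complement of the coding strand: complement AACTTCATTGAGGCATTGTCGGTAAATCTCGTCCTCT, then reverse.
(b) mRNA matches the coding strand with T→U.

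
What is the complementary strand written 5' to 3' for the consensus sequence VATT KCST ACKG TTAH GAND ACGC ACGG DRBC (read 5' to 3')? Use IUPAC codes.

Standard pairs A↔T, G↔C; ambiguity codes pair R↔Y, K↔M, S↔S, B↔V, D↔H, N↔N. Complement (BTAAMGSATGMCAATDCTNHTGCGTGCCHYVG), then reverse for 5'→3'.

5'-GVYHCCGTGCGTHNTCDTAACMGTASGMAATB-3'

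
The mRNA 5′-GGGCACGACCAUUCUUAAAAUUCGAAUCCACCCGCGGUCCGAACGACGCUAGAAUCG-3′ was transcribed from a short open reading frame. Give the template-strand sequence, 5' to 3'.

5'-CGATTCTAGCGTCGTTCGGACCGCGGGTGGATTCGAATTTTAAGAATGGTCGTGCCC-3'

Replace U with T to get the coding DNA strand: GGGCACGACCATTCTTAAAATTCGAATCCACCCGCGGTCCGAACGACGCTAGAATCG. The template strand is its reverse complement (complement CCCGTGCTGGTAAGAATTTTAAGCTTAGGTGGGCGCCAGGCTTGCTGCGATCTTAGC, then reverse).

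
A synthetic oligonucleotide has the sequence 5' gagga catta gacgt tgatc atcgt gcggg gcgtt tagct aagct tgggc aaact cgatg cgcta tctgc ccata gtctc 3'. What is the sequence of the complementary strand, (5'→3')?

5'-GAGACTATGGGCAGATAGCGCATCGAGTTTGCCCAAGCTTAGCTAAACGCCCCGCACGATGATCAACGTCTAATGTCCTC-3'

The complement of GAGGACATTAGACGTTGATCATCGTGCGGGGCGTTTAGCTAAGCTTGGGCAAACTCGATGCGCTATCTGCCCATAGTCTC is CTCCTGTAATCTGCAACTAGTAGCACGCCCCGCAAATCGATTCGAACCCGTTTGAGCTACGCGATAGACGGGTATCAGAG (A↔T, G↔C). DNA strands are antiparallel, so the complementary strand runs 3'→5'; reversing gives the 5'→3' form.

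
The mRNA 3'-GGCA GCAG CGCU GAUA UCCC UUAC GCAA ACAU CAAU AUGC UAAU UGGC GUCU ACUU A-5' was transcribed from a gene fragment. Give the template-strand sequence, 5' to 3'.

5'-CCGTCGTCGCGACTATAGGGAATGCGTTTGTAGTTATACGATTAACCGCAGATGAAT-3'

Written 5'→3' the mRNA is AUUCAUCUGCGGUUAAUCGUAUAACUACAAACGCAUUCCCUAUAGUCGCGACGACGG, so the coding DNA strand is ATTCATCTGCGGTTAATCGTATAACTACAAACGCATTCCCTATAGTCGCGACGACGG. The template is its reverse complement.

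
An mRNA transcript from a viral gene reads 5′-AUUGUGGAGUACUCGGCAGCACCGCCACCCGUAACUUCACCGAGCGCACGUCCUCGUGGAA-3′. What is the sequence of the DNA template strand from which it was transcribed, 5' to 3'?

5′-TTCCACGAGGACGTGCGCTCGGTGAAGTTACGGGTGGCGGTGCTGCCGAGTACTCCACAAT-3′

Replace U with T to get the coding DNA strand: ATTGTGGAGTACTCGGCAGCACCGCCACCCGTAACTTCACCGAGCGCACGTCCTCGTGGAA. The template strand is its reverse complement (complement TAACACCTCATGAGCCGTCGTGGCGGTGGGCATTGAAGTGGCTCGCGTGCAGGAGCACCTT, then reverse).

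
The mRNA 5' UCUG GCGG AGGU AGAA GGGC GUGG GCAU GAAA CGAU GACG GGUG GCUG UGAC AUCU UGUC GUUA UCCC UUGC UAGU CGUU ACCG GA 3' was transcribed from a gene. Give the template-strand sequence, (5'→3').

5'-TCCGGTAACGACTAGCAAGGGATAACGACAAGATGTCACAGCCACCCGTCATCGTTTCATGCCCACGCCCTTCTACCTCCGCCAGA-3'

Replace U with T to get the coding DNA strand: TCTGGCGGAGGTAGAAGGGCGTGGGCATGAAACGATGACGGGTGGCTGTGACATCTTGTCGTTATCCCTTGCTAGTCGTTACCGGA. The template strand is its reverse complement (complement AGACCGCCTCCATCTTCCCGCACCCGTACTTTGCTACTGCCCACCGACACTGTAGAACAGCAATAGGGAACGATCAGCAATGGCCT, then reverse).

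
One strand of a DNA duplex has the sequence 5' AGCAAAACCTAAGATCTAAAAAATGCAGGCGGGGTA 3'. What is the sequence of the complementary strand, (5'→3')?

The complement of AGCAAAACCTAAGATCTAAAAAATGCAGGCGGGGTA is TCGTTTTGGATTCTAGATTTTTTACGTCCGCCCCAT (A↔T, G↔C). DNA strands are antiparallel, so the complementary strand runs 3'→5'; reversing gives the 5'→3' form.

5'-TACCCCGCCTGCATTTTTTAGATCTTAGGTTTTGCT-3'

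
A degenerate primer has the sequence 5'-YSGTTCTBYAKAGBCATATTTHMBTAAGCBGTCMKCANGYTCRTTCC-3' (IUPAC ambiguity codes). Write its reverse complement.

Standard pairs A↔T, G↔C; ambiguity codes pair R↔Y, M↔K, S↔S, B↔V, H↔D, N↔N. Complement (RSCAAGAVRTMTCVGTATAAADKVATTCGVCAGKMGTNCRAGYAAGG), then reverse for 5'→3'.

5'-GGAAYGARCNTGMKGACVGCTTAVKDAAATATGVCTMTRVAGAACSR-3'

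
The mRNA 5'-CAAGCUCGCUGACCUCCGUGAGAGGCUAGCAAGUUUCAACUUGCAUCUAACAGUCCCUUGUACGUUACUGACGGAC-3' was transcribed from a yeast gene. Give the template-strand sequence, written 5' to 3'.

Replace U with T to get the coding DNA strand: CAAGCTCGCTGACCTCCGTGAGAGGCTAGCAAGTTTCAACTTGCATCTAACAGTCCCTTGTACGTTACTGACGGAC. The template strand is its reverse complement (complement GTTCGAGCGACTGGAGGCACTCTCCGATCGTTCAAAGTTGAACGTAGATTGTCAGGGAACATGCAATGACTGCCTG, then reverse).

5'-GTCCGTCAGTAACGTACAAGGGACTGTTAGATGCAAGTTGAAACTTGCTAGCCTCTCACGGAGGTCAGCGAGCTTG-3'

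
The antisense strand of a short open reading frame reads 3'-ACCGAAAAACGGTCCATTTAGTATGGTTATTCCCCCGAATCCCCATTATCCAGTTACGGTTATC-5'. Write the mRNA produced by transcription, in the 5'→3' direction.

Reading the template 3'→5' as shown, RNA polymerase pairs each base (A→U, T→A, G↔C) to build mRNA 5'→3' directly.

5'-UGGCUUUUUGCCAGGUAAAUCAUACCAAUAAGGGGGCUUAGGGGUAAUAGGUCAAUGCCAAUAG-3'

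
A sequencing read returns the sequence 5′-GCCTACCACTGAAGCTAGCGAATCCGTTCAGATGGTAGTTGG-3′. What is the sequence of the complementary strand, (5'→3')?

5′-CCAACTACCATCTGAACGGATTCGCTAGCTTCAGTGGTAGGC-3′

The complement of GCCTACCACTGAAGCTAGCGAATCCGTTCAGATGGTAGTTGG is CGGATGGTGACTTCGATCGCTTAGGCAAGTCTACCATCAACC (A↔T, G↔C). DNA strands are antiparallel, so the complementary strand runs 3'→5'; reversing gives the 5'→3' form.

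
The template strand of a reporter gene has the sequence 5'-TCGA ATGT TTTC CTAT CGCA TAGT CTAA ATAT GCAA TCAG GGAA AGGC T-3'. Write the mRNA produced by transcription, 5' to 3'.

5'-AGCCUUUCCCUGAUUGCAUAUUUAGACUAUGCGAUAGGAAAACAUUCGA-3'

The mRNA has the sequence of the coding strand (reverse complement of the template) with T→U. Reverse complement of TCGAATGTTTTCCTATCGCATAGTCTAAATATGCAATCAGGGAAAGGCT is AGCCTTTCCCTGATTGCATATTTAGACTATGCGATAGGAAAACATTCGA; then T→U.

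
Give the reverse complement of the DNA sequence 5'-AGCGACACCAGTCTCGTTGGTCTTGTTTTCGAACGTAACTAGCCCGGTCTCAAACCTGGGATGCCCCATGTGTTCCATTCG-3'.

5'-CGAATGGAACACATGGGGCATCCCAGGTTTGAGACCGGGCTAGTTACGTTCGAAAACAAGACCAACGAGACTGGTGTCGCT-3'

Reading the sequence 3'→5' and pairing each base (A↔T, G↔C) gives the reverse complement directly.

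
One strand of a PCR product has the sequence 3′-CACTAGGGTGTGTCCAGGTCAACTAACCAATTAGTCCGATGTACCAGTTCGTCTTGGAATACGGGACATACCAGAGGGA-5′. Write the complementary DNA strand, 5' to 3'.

The strand is given 3'→5', so its complement runs 5'→3' in the same left-to-right order: pair each base A↔T, G↔C.

5'-GTGATCCCACACAGGTCCAGTTGATTGGTTAATCAGGCTACATGGTCAAGCAGAACCTTATGCCCTGTATGGTCTCCCT-3'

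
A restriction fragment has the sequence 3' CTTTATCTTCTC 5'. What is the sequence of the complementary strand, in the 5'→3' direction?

5'-GAAATAGAAGAG-3'

The strand is given 3'→5', so its complement runs 5'→3' in the same left-to-right order: pair each base A↔T, G↔C.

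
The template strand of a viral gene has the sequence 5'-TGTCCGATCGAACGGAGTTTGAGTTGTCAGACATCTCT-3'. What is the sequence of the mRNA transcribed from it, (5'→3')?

The mRNA has the sequence of the coding strand (reverse complement of the template) with T→U. Reverse complement of TGTCCGATCGAACGGAGTTTGAGTTGTCAGACATCTCT is AGAGATGTCTGACAACTCAAACTCCGTTCGATCGGACA; then T→U.

5'-AGAGAUGUCUGACAACUCAAACUCCGUUCGAUCGGACA-3'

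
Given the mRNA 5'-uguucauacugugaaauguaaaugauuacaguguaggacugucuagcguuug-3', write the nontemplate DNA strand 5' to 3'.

The coding DNA strand has the same 5'→3' sequence as the mRNA with U replaced by T.

5′-TGTTCATACTGTGAAATGTAAATGATTACAGTGTAGGACTGTCTAGCGTTTG-3′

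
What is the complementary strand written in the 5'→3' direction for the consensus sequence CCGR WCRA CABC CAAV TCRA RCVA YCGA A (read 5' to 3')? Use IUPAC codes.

5′-TTCGRTBGYTYGABTTGGVTGTYGWYCGG-3′

Standard pairs A↔T, G↔C; ambiguity codes pair R↔Y, W↔W, B↔V. Complement (GGCYWGYTGTVGGTTBAGYTYGBTRGCTT), then reverse for 5'→3'.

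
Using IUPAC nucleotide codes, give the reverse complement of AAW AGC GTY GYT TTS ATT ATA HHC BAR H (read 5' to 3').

5'-DYTVGDDTATAATSAAARCRACGCTWTT-3'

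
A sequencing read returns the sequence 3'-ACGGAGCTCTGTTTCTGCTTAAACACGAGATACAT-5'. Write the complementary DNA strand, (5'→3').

The strand is given 3'→5', so its complement runs 5'→3' in the same left-to-right order: pair each base A↔T, G↔C.

5'-TGCCTCGAGACAAAGACGAATTTGTGCTCTATGTA-3'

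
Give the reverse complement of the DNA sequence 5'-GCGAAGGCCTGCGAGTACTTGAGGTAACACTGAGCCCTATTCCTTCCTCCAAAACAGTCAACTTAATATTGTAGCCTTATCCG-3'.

Complement each base (A↔T, G↔C): CGCTTCCGGACGCTCATGAACTCCATTGTGACTCGGGATAAGGAAGGAGGTTTTGTCAGTTGAATTATAACATCGGAATAGGC. Then reverse.

5'-CGGATAAGGCTACAATATTAAGTTGACTGTTTTGGAGGAAGGAATAGGGCTCAGTGTTACCTCAAGTACTCGCAGGCCTTCGC-3'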